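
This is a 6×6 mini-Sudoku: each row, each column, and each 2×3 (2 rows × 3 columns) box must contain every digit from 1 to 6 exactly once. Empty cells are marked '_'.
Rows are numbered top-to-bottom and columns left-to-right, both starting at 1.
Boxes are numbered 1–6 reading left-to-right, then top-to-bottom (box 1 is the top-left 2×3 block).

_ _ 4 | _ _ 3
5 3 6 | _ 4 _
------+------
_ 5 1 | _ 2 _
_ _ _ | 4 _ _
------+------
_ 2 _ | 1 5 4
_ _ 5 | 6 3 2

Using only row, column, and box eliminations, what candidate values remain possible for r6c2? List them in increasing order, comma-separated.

1,4

Row 6 already contains {2, 3, 5, 6}.
Column 2 already contains {2, 3, 5}.
Its 2×3 block (box 5) already contains {2, 5}.
Removing those from 1–6 leaves {1, 4} as the candidates for r6c2.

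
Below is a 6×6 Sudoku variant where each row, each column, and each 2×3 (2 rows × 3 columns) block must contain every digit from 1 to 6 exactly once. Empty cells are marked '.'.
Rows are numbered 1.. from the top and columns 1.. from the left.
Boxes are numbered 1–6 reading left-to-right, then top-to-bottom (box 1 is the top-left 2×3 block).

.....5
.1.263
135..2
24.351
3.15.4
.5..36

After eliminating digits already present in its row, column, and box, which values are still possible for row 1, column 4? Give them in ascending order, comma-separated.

1,4

Row 1 already contains {5}.
Column 4 already contains {2, 3, 5}.
Its 2×3 block (box 2) already contains {2, 3, 5, 6}.
Removing those from 1–6 leaves {1, 4} as the candidates for row 1, column 4.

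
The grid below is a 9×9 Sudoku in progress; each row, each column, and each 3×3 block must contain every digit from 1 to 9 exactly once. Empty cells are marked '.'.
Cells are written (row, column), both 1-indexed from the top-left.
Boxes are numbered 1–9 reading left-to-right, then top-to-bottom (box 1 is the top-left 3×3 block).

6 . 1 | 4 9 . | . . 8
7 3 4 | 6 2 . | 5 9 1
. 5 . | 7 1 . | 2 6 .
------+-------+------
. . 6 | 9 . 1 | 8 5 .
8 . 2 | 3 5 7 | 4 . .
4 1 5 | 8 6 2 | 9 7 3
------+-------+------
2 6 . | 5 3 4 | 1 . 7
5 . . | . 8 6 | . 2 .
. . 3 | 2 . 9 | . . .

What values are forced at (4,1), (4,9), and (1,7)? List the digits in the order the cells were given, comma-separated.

For (4,1):
  Row 4 already contains {1, 5, 6, 8, 9}.
  Column 1 already contains {2, 4, 5, 6, 7, 8}.
  Its 3×3 block (box 4) already contains {1, 2, 4, 5, 6, 8}.
  The only value from 1–9 not eliminated is 3, so (4,1) = 3.
For (4,9):
  Row 4 already contains {1, 5, 6, 8, 9}.
  Column 9 already contains {1, 3, 7, 8}.
  Its 3×3 block (box 6) already contains {3, 4, 5, 7, 8, 9}.
  The only value from 1–9 not eliminated is 2, so (4,9) = 2.
For (1,7):
  Consider where 7 can go in row 1.
  (1,2) is out (box 1 already has a 7).
  (1,6) is out (column 6 already has a 7).
  (1,8) is out (column 8 already has a 7).
  So the only cell in row 1 that can hold 7 is (1,7).
  So (1,7) = 7.

3,2,7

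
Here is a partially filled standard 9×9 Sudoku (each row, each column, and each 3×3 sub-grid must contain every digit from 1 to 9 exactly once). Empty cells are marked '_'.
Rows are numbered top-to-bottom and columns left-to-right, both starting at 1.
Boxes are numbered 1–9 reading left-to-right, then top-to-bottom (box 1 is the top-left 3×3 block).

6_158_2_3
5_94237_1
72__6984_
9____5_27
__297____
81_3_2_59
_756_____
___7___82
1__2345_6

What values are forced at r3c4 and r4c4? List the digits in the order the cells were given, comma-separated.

1,8

For r3c4:
  Row 3 already contains {2, 4, 6, 7, 8, 9}.
  Column 4 already contains {2, 3, 4, 5, 6, 7, 9}.
  Its 3×3 block (box 2) already contains {2, 3, 4, 5, 6, 8, 9}.
  The only value from 1–9 not eliminated is 1, so r3c4 = 1.
For r4c4:
  Consider where 8 can go in row 4.
  r4c2 is out (box 4 already has a 8).
  r4c3 is out (box 4 already has a 8).
  r4c5 is out (column 5 already has a 8).
  r4c7 is out (column 7 already has a 8).
  So the only cell in row 4 that can hold 8 is r4c4.
  So r4c4 = 8.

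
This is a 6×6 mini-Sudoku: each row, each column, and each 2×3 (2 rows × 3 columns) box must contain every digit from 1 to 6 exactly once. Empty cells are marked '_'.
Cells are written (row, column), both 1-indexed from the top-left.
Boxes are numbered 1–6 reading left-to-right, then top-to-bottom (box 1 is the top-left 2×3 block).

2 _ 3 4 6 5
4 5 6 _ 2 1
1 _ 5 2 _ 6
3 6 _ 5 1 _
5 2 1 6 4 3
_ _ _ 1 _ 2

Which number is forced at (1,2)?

Row 1 already contains {2, 3, 4, 5, 6}.
Column 2 already contains {2, 5, 6}.
Its 2×3 block (box 1) already contains {2, 3, 4, 5, 6}.
The only value from 1–6 not eliminated is 1, so (1,2) = 1.

1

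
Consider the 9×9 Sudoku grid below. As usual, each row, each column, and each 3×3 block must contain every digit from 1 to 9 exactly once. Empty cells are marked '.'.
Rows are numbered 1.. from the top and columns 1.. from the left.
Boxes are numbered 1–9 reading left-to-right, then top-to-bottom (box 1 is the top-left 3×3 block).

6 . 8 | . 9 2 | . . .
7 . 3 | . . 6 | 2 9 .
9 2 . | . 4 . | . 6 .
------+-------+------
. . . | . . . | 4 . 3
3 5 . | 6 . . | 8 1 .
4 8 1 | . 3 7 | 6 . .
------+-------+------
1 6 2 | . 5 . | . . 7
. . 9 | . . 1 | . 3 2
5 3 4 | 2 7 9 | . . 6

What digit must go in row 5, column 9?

Row 5 already contains {1, 3, 5, 6, 8}.
Column 9 already contains {2, 3, 6, 7}.
Its 3×3 block (box 6) already contains {1, 3, 4, 6, 8}.
The only value from 1–9 not eliminated is 9, so row 5, column 9 = 9.

9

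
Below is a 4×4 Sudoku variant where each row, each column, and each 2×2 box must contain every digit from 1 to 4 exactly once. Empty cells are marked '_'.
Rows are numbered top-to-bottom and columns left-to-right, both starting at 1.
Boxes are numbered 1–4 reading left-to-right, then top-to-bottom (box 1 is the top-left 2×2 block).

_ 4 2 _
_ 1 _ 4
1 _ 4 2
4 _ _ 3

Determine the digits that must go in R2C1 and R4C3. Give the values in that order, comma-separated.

For R2C1:
  Consider where 2 can go in column 1.
  R1C1 is out (row 1 already has a 2).
  So the only cell in column 1 that can hold 2 is R2C1.
  So R2C1 = 2.
For R4C3:
  Row 4 already contains {3, 4}.
  Column 3 already contains {2, 4}.
  Its 2×2 block (box 4) already contains {2, 3, 4}.
  The only value from 1–4 not eliminated is 1, so R4C3 = 1.

2,1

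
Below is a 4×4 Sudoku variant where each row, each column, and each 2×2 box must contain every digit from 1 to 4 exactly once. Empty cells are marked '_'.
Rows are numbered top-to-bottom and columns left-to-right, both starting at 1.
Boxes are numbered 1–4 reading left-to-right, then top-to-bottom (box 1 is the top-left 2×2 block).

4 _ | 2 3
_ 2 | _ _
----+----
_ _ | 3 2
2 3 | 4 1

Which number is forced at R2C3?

1

Row 2 already contains {2}.
Column 3 already contains {2, 3, 4}.
Its 2×2 block (box 2) already contains {2, 3}.
The only value from 1–4 not eliminated is 1, so R2C3 = 1.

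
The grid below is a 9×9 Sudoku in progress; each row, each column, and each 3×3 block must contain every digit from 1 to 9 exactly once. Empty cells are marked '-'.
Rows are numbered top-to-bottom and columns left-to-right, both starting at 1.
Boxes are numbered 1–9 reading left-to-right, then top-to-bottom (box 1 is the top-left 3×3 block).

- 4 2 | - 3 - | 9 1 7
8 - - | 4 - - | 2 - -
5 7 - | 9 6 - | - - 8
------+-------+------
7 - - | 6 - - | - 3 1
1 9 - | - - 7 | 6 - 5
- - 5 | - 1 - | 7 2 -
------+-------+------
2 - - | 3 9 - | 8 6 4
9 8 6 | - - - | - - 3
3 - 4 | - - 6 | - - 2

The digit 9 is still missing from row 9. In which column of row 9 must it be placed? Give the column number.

8

Consider where 9 can go in row 9.
R9C2 is out (column 2 already has a 9).
R9C4 is out (column 4 already has a 9).
R9C5 is out (column 5 already has a 9).
R9C7 is out (column 7 already has a 9).
So the only cell in row 9 that can hold 9 is R9C8.
That is column 8.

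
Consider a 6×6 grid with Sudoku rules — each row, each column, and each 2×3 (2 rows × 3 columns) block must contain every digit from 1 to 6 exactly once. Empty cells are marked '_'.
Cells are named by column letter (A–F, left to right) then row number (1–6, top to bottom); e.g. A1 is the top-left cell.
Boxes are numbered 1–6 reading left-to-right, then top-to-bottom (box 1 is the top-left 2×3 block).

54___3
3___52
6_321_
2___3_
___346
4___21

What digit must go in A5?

1

Row 5 already contains {3, 4, 6}.
Column A already contains {2, 3, 4, 5, 6}.
Its 2×3 block (box 5) already contains {4}.
The only value from 1–6 not eliminated is 1, so A5 = 1.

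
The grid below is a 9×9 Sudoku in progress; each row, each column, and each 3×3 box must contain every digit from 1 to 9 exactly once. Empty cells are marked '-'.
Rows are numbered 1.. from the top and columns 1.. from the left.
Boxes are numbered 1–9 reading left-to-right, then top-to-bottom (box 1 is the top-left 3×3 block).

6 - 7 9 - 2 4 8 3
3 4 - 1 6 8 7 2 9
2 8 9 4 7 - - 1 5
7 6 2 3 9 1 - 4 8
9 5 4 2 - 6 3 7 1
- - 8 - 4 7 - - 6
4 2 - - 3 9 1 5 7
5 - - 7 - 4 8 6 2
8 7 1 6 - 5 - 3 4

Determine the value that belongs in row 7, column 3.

6

Row 7 already contains {1, 2, 3, 4, 5, 7, 9}.
Column 3 already contains {1, 2, 4, 7, 8, 9}.
Its 3×3 block (box 7) already contains {1, 2, 4, 5, 7, 8}.
The only value from 1–9 not eliminated is 6, so row 7, column 3 = 6.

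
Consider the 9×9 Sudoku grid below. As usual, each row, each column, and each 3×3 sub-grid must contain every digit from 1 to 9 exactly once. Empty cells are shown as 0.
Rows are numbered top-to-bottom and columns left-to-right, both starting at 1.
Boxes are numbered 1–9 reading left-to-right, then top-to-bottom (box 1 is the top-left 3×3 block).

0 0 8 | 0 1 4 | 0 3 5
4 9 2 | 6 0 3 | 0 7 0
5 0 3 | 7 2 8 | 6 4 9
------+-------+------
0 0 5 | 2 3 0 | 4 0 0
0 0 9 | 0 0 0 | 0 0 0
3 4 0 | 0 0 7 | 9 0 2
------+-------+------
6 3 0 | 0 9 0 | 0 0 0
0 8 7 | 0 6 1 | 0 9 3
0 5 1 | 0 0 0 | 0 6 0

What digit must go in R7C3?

Row 7 already contains {3, 6, 9}.
Column 3 already contains {1, 2, 3, 5, 7, 8, 9}.
Its 3×3 block (box 7) already contains {1, 3, 5, 6, 7, 8}.
The only value from 1–9 not eliminated is 4, so R7C3 = 4.

4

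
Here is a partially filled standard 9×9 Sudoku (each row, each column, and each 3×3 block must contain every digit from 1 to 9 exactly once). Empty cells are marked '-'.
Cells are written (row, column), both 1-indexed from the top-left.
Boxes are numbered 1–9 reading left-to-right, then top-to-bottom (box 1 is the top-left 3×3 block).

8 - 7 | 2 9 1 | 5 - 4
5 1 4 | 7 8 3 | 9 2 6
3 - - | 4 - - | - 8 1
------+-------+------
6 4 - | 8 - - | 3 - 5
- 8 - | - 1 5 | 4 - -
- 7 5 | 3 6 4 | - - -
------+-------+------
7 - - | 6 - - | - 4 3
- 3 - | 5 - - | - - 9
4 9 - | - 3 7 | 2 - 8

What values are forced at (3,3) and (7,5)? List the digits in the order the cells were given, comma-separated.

For (3,3):
  Consider where 9 can go in box 1.
  (1,2) is out (row 1 already has a 9).
  (3,2) is out (column 2 already has a 9).
  So the only cell in box 1 that can hold 9 is (3,3).
  So (3,3) = 9.
For (7,5):
  Row 7 already contains {3, 4, 6, 7}.
  Column 5 already contains {1, 3, 6, 8, 9}.
  Its 3×3 block (box 8) already contains {3, 5, 6, 7}.
  The only value from 1–9 not eliminated is 2, so (7,5) = 2.

9,2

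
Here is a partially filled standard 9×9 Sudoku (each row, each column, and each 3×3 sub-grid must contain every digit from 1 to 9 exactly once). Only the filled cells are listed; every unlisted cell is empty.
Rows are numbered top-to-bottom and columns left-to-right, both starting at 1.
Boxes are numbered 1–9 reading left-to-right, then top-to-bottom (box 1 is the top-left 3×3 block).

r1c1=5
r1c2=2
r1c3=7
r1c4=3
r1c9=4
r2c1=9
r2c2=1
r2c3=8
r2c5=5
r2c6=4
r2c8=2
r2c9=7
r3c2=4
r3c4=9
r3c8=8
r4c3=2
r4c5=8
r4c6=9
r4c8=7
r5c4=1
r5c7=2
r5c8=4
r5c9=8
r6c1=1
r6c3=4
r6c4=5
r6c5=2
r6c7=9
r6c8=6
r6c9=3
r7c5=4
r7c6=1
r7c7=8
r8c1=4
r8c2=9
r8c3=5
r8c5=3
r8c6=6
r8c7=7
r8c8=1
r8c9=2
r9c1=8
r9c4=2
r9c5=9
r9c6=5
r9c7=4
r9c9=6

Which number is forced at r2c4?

6

Row 2 already contains {1, 2, 4, 5, 7, 8, 9}.
Column 4 already contains {1, 2, 3, 5, 9}.
Its 3×3 block (box 2) already contains {3, 4, 5, 9}.
The only value from 1–9 not eliminated is 6, so r2c4 = 6.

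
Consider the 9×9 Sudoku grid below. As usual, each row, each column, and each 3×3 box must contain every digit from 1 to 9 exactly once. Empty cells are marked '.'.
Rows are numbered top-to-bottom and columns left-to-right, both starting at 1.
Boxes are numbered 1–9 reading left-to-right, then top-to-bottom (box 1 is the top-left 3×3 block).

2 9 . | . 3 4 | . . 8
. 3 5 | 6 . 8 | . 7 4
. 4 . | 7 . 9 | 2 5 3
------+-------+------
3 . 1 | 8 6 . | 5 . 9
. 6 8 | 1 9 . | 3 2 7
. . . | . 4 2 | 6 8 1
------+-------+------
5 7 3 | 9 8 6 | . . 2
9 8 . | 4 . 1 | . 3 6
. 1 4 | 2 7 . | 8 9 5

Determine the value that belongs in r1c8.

Cell r1c8 itself could take any of {1, 6} by direct elimination.
Consider where 6 can go in column 8.
r4c8 is out (row 4 already has a 6).
r7c8 is out (row 7 already has a 6).
So the only cell in column 8 that can hold 6 is r1c8.
Therefore r1c8 = 6.

6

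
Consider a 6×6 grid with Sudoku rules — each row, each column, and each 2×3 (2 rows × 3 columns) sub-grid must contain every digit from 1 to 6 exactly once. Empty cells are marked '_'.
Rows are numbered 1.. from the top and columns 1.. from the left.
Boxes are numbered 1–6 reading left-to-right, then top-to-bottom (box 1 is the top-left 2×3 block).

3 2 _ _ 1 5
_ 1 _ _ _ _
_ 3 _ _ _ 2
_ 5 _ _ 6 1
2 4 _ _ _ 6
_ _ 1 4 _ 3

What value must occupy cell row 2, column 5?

3

Cell row 2, column 5 itself could take any of {2, 3, 4} by direct elimination.
Consider where 3 can go in column 5.
row 3, column 5 is out (row 3 already has a 3).
row 5, column 5 is out (box 6 already has a 3).
row 6, column 5 is out (row 6 already has a 3).
So the only cell in column 5 that can hold 3 is row 2, column 5.
Therefore row 2, column 5 = 3.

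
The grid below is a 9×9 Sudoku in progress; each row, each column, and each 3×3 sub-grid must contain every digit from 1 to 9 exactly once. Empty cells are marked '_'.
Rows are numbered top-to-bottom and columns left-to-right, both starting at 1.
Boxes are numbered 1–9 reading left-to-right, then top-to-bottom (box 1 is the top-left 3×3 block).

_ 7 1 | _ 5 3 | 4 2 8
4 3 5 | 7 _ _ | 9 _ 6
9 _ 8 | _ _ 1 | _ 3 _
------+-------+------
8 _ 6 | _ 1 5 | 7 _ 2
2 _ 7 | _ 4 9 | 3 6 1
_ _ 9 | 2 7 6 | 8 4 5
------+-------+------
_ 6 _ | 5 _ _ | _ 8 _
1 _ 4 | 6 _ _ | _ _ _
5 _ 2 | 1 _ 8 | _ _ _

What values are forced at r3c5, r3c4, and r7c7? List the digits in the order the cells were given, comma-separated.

For r3c5:
  Consider where 6 can go in row 3.
  r3c2 is out (column 2 already has a 6).
  r3c4 is out (column 4 already has a 6).
  r3c7 is out (box 3 already has a 6).
  r3c9 is out (column 9 already has a 6).
  So the only cell in row 3 that can hold 6 is r3c5.
  So r3c5 = 6.
For r3c4:
  Row 3 already contains {1, 3, 8, 9}.
  Column 4 already contains {1, 2, 5, 6, 7}.
  Its 3×3 block (box 2) already contains {1, 3, 5, 7}.
  The only value from 1–9 not eliminated is 4, so r3c4 = 4.
For r7c7:
  Consider where 1 can go in box 9.
  r7c9 is out (column 9 already has a 1). r8c7 is out (row 8 already has a 1). r8c8 is out (row 8 already has a 1). r8c9 is out (row 8 already has a 1). The remaining empty cells in box 9 are similarly blocked.
  So the only cell in box 9 that can hold 1 is r7c7.
  So r7c7 = 1.

6,4,1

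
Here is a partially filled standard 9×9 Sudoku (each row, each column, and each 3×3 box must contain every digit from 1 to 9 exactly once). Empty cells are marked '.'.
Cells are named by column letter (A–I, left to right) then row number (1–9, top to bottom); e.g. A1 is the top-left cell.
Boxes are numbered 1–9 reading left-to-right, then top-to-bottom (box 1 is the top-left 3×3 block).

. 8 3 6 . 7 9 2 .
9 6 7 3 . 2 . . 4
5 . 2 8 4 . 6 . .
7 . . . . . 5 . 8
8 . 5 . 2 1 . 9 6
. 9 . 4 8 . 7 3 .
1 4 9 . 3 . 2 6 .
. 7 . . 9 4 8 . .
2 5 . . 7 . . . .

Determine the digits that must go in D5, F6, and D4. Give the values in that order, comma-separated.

7,5,9

For D5:
  Row 5 already contains {1, 2, 5, 6, 8, 9}.
  Column D already contains {3, 4, 6, 8}.
  Its 3×3 block (box 5) already contains {1, 2, 4, 8}.
  The only value from 1–9 not eliminated is 7, so D5 = 7.
For F6:
  Consider where 5 can go in box 5.
  D4 is out (row 4 already has a 5).
  E4 is out (row 4 already has a 5).
  F4 is out (row 4 already has a 5).
  D5 is out (row 5 already has a 5).
  So the only cell in box 5 that can hold 5 is F6.
  So F6 = 5.
For D4:
  Row 4 already contains {5, 7, 8}.
  Column D already contains {3, 4, 6, 8}.
  Its 3×3 block (box 5) already contains {1, 2, 4, 8}.
  The only value from 1–9 not eliminated is 9, so D4 = 9.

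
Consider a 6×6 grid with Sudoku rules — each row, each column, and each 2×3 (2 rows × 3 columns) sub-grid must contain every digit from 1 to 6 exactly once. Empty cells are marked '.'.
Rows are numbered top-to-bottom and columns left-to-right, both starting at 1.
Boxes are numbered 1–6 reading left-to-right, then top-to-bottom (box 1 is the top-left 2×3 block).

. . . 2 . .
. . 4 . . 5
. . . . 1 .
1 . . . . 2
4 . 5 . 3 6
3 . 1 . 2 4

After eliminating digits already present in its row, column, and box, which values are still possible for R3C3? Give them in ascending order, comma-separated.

2,3,6

Row 3 already contains {1}.
Column 3 already contains {1, 4, 5}.
Its 2×3 block (box 3) already contains {1}.
Removing those from 1–6 leaves {2, 3, 6} as the candidates for R3C3.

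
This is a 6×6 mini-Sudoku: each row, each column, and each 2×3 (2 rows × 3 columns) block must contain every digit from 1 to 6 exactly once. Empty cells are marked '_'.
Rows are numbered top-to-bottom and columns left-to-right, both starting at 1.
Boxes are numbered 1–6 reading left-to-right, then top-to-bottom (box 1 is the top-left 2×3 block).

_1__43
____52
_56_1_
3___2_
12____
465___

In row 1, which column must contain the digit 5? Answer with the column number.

Consider where 5 can go in row 1.
r1c3 is out (column 3 already has a 5).
r1c4 is out (box 2 already has a 5).
So the only cell in row 1 that can hold 5 is r1c1.
That is column 1.

1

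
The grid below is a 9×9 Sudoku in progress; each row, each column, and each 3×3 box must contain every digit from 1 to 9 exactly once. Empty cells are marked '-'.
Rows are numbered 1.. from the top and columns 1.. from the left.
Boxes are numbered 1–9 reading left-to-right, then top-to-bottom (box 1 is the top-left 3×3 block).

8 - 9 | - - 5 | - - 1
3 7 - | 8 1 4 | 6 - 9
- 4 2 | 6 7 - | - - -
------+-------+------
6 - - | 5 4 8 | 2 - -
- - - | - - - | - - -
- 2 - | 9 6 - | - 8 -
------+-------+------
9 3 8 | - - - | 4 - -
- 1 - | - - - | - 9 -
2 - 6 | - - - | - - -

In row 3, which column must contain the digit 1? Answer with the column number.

Consider where 1 can go in row 3.
row 3, column 6 is out (box 2 already has a 1).
row 3, column 7 is out (box 3 already has a 1).
row 3, column 8 is out (box 3 already has a 1).
row 3, column 9 is out (column 9 already has a 1).
So the only cell in row 3 that can hold 1 is row 3, column 1.
That is column 1.

1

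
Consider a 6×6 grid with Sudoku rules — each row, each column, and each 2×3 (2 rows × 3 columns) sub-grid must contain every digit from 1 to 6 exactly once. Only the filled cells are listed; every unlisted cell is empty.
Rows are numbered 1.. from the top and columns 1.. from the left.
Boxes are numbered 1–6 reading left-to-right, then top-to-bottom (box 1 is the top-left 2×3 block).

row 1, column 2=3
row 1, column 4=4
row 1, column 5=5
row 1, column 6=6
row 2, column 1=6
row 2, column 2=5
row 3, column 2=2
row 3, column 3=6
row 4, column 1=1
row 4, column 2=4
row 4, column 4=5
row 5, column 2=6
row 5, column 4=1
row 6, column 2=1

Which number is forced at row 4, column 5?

Cell row 4, column 5 itself could take any of {2, 3, 6} by direct elimination.
Consider where 6 can go in row 4.
row 4, column 3 is out (column 3 already has a 6).
row 4, column 6 is out (column 6 already has a 6).
So the only cell in row 4 that can hold 6 is row 4, column 5.
Therefore row 4, column 5 = 6.

6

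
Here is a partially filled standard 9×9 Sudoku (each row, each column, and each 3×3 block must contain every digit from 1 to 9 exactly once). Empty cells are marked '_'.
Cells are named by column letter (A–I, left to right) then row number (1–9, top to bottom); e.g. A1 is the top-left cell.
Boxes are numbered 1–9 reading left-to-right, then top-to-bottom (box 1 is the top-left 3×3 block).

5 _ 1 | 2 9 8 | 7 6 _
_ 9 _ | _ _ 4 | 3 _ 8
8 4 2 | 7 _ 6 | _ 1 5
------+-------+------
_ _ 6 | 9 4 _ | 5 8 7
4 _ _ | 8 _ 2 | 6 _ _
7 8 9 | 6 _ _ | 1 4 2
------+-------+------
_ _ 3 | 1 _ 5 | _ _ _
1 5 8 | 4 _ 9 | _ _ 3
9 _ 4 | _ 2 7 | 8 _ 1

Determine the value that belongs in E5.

7

Cell E5 itself could take any of {1, 3, 5, 7} by direct elimination.
Consider where 7 can go in box 5.
F4 is out (row 4 already has a 7).
E6 is out (row 6 already has a 7).
F6 is out (row 6 already has a 7).
So the only cell in box 5 that can hold 7 is E5.
Therefore E5 = 7.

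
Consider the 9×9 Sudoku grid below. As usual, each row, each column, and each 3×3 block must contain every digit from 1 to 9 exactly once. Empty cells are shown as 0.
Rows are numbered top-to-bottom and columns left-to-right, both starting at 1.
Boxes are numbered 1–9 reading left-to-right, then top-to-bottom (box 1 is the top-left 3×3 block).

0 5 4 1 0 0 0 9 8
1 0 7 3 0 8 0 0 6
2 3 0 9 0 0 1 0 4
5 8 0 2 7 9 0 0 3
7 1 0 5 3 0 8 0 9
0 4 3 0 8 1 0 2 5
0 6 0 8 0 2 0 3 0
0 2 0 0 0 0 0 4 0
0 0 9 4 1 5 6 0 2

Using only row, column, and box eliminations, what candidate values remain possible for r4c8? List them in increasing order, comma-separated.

1,6

Row 4 already contains {2, 3, 5, 7, 8, 9}.
Column 8 already contains {2, 3, 4, 9}.
Its 3×3 block (box 6) already contains {2, 3, 5, 8, 9}.
Removing those from 1–9 leaves {1, 6} as the candidates for r4c8.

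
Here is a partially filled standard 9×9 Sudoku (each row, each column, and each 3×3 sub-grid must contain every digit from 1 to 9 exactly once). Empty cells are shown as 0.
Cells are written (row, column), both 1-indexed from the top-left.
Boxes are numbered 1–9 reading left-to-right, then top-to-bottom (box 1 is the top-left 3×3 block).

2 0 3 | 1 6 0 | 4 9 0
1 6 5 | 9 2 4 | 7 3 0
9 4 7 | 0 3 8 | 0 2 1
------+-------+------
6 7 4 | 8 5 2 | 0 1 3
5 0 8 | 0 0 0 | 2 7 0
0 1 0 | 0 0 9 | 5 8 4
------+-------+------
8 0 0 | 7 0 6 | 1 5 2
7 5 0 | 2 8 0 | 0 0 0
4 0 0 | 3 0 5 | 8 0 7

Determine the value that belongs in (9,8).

6

Row 9 already contains {3, 4, 5, 7, 8}.
Column 8 already contains {1, 2, 3, 5, 7, 8, 9}.
Its 3×3 block (box 9) already contains {1, 2, 5, 7, 8}.
The only value from 1–9 not eliminated is 6, so (9,8) = 6.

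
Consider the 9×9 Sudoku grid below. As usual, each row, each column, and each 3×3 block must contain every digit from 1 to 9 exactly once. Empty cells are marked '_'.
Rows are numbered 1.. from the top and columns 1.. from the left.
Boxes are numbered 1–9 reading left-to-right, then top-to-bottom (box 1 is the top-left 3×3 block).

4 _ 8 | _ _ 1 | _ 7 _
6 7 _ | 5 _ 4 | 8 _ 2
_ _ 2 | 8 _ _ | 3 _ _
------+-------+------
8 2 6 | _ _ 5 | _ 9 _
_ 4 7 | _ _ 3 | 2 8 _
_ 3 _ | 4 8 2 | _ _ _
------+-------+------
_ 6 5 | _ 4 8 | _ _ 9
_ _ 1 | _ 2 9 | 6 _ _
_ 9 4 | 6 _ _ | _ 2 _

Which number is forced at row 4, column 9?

3

Cell row 4, column 9 itself could take any of {1, 3, 4, 7} by direct elimination.
Consider where 3 can go in box 6.
row 4, column 7 is out (column 7 already has a 3).
row 5, column 9 is out (row 5 already has a 3).
row 6, column 7 is out (row 6 already has a 3).
row 6, column 8 is out (row 6 already has a 3).
row 6, column 9 is out (row 6 already has a 3).
So the only cell in box 6 that can hold 3 is row 4, column 9.
Therefore row 4, column 9 = 3.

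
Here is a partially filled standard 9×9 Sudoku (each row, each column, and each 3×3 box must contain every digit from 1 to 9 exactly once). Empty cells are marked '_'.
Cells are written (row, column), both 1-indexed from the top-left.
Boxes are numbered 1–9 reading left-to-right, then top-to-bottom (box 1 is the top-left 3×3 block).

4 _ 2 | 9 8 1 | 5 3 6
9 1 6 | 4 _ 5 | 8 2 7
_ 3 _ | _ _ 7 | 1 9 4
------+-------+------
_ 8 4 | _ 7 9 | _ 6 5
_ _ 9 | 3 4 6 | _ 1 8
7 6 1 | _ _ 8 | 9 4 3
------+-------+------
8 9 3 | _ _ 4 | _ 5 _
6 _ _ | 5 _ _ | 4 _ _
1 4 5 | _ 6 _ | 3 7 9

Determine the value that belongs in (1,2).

7

Row 1 already contains {1, 2, 3, 4, 5, 6, 8, 9}.
Column 2 already contains {1, 3, 4, 6, 8, 9}.
Its 3×3 block (box 1) already contains {1, 2, 3, 4, 6, 9}.
The only value from 1–9 not eliminated is 7, so (1,2) = 7.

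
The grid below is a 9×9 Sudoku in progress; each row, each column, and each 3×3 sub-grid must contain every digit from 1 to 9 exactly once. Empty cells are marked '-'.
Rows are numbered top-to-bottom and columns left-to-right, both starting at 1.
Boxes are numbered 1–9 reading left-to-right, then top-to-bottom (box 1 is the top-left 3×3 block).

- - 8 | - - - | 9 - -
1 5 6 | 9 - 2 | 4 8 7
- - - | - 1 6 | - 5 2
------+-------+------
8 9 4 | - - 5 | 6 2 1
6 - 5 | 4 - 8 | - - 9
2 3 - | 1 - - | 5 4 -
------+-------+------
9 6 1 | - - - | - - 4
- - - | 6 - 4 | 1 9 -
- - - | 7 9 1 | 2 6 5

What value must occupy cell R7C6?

3

Row 7 already contains {1, 4, 6, 9}.
Column 6 already contains {1, 2, 4, 5, 6, 8}.
Its 3×3 block (box 8) already contains {1, 4, 6, 7, 9}.
The only value from 1–9 not eliminated is 3, so R7C6 = 3.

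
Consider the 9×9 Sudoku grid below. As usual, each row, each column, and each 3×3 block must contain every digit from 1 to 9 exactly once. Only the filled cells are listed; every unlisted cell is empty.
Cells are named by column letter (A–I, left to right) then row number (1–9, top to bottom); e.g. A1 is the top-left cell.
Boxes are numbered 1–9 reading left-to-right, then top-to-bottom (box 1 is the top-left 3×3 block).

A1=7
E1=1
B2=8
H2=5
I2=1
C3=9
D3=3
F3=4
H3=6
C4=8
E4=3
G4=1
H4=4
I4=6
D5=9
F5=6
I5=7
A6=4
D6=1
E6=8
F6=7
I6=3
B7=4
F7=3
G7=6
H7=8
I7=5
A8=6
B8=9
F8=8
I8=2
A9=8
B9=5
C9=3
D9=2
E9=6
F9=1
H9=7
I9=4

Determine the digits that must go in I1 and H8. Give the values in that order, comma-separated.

9,1

For I1:
  Consider where 9 can go in column I.
  I3 is out (row 3 already has a 9).
  So the only cell in column I that can hold 9 is I1.
  So I1 = 9.
For H8:
  Consider where 1 can go in column H.
  H1 is out (row 1 already has a 1).
  H5 is out (box 6 already has a 1).
  H6 is out (row 6 already has a 1).
  So the only cell in column H that can hold 1 is H8.
  So H8 = 1.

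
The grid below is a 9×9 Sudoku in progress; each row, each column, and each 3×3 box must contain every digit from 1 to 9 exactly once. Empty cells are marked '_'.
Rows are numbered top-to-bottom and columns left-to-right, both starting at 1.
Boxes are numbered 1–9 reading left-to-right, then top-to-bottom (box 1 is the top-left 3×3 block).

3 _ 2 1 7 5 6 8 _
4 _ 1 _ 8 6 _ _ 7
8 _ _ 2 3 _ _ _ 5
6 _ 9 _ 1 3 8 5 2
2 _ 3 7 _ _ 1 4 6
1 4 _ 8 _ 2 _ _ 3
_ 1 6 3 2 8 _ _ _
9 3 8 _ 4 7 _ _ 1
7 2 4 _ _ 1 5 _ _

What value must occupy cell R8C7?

2

Row 8 already contains {1, 3, 4, 7, 8, 9}.
Column 7 already contains {1, 5, 6, 8}.
Its 3×3 block (box 9) already contains {1, 5}.
The only value from 1–9 not eliminated is 2, so R8C7 = 2.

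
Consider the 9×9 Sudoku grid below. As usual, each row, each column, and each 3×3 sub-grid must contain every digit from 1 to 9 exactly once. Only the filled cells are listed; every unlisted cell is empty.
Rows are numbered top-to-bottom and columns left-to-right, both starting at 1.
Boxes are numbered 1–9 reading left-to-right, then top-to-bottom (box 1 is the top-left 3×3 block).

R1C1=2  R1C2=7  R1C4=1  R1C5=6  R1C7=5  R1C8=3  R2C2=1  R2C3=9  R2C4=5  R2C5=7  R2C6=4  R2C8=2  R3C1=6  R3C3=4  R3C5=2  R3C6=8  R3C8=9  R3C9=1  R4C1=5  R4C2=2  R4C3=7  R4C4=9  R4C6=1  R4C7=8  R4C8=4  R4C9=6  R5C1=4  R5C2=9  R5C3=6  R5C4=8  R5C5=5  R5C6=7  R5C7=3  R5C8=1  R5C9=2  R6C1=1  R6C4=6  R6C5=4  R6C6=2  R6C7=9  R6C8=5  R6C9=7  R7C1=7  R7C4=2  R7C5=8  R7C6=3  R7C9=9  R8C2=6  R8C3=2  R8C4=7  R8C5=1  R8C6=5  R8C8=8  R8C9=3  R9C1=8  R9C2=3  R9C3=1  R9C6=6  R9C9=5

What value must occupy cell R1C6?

9

Row 1 already contains {1, 2, 3, 5, 6, 7}.
Column 6 already contains {1, 2, 3, 4, 5, 6, 7, 8}.
Its 3×3 block (box 2) already contains {1, 2, 4, 5, 6, 7, 8}.
The only value from 1–9 not eliminated is 9, so R1C6 = 9.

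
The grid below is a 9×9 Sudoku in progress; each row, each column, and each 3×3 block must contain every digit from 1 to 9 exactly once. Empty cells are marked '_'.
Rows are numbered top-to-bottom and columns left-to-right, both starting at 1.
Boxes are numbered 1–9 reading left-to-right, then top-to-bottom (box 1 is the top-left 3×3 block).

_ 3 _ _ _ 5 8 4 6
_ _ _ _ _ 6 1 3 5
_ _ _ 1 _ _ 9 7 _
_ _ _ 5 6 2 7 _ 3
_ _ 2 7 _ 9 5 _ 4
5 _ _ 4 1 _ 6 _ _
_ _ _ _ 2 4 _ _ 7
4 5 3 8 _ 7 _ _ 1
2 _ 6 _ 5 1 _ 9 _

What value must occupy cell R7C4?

Cell R7C4 itself could take any of {3, 6, 9} by direct elimination.
Consider where 6 can go in box 8.
R8C5 is out (column 5 already has a 6).
R9C4 is out (row 9 already has a 6).
So the only cell in box 8 that can hold 6 is R7C4.
Therefore R7C4 = 6.

6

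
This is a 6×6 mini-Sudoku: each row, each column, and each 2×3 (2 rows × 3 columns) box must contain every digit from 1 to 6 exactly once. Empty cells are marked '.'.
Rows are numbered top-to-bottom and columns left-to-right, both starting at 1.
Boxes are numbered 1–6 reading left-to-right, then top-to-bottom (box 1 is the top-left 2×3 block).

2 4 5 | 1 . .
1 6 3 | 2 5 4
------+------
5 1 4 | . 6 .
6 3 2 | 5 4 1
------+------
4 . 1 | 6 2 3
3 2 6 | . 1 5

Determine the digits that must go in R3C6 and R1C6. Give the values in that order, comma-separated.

2,6

For R3C6:
  Row 3 already contains {1, 4, 5, 6}.
  Column 6 already contains {1, 3, 4, 5}.
  Its 2×3 block (box 4) already contains {1, 4, 5, 6}.
  The only value from 1–6 not eliminated is 2, so R3C6 = 2.
For R1C6:
  Row 1 already contains {1, 2, 4, 5}.
  Column 6 already contains {1, 3, 4, 5}.
  Its 2×3 block (box 2) already contains {1, 2, 4, 5}.
  The only value from 1–6 not eliminated is 6, so R1C6 = 6.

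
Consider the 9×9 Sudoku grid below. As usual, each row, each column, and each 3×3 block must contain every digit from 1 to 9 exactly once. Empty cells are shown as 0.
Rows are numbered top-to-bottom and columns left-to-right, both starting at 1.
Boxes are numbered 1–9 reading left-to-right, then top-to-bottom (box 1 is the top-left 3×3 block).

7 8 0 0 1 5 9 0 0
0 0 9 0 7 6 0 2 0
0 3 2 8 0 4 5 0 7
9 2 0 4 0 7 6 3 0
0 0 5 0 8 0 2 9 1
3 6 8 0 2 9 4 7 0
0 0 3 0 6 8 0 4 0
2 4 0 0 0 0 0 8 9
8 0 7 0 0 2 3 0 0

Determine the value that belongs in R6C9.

5

Row 6 already contains {2, 3, 4, 6, 7, 8, 9}.
Column 9 already contains {1, 7, 9}.
Its 3×3 block (box 6) already contains {1, 2, 3, 4, 6, 7, 9}.
The only value from 1–9 not eliminated is 5, so R6C9 = 5.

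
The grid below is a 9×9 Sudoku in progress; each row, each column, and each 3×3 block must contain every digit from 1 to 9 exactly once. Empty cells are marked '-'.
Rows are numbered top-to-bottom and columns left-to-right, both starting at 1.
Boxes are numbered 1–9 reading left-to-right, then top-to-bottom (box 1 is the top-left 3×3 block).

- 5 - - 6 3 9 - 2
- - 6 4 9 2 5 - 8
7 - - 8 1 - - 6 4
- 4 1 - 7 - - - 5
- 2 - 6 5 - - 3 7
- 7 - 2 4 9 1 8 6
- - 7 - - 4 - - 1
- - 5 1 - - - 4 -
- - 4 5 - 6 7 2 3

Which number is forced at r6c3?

3

Row 6 already contains {1, 2, 4, 6, 7, 8, 9}.
Column 3 already contains {1, 4, 5, 6, 7}.
Its 3×3 block (box 4) already contains {1, 2, 4, 7}.
The only value from 1–9 not eliminated is 3, so r6c3 = 3.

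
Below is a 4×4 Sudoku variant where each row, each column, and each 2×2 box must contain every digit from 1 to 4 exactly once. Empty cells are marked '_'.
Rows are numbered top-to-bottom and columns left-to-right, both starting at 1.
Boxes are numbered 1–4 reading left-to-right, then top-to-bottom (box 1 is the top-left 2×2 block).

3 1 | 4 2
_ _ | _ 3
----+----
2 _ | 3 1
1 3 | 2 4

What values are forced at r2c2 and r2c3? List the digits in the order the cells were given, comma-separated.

For r2c2:
  Consider where 2 can go in row 2.
  r2c1 is out (column 1 already has a 2).
  r2c3 is out (column 3 already has a 2).
  So the only cell in row 2 that can hold 2 is r2c2.
  So r2c2 = 2.
For r2c3:
  Row 2 already contains {3}.
  Column 3 already contains {2, 3, 4}.
  Its 2×2 block (box 2) already contains {2, 3, 4}.
  The only value from 1–4 not eliminated is 1, so r2c3 = 1.

2,1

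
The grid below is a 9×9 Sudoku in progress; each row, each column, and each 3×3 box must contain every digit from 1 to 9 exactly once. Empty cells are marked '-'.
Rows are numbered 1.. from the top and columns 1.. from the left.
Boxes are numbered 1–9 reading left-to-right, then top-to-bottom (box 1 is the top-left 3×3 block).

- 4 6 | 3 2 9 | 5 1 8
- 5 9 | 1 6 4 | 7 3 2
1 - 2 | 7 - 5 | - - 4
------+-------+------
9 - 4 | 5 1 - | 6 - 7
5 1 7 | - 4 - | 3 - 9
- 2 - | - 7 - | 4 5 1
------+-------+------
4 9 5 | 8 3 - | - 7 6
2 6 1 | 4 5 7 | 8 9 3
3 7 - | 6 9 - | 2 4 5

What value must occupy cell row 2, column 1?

8

Row 2 already contains {1, 2, 3, 4, 5, 6, 7, 9}.
Column 1 already contains {1, 2, 3, 4, 5, 9}.
Its 3×3 block (box 1) already contains {1, 2, 4, 5, 6, 9}.
The only value from 1–9 not eliminated is 8, so row 2, column 1 = 8.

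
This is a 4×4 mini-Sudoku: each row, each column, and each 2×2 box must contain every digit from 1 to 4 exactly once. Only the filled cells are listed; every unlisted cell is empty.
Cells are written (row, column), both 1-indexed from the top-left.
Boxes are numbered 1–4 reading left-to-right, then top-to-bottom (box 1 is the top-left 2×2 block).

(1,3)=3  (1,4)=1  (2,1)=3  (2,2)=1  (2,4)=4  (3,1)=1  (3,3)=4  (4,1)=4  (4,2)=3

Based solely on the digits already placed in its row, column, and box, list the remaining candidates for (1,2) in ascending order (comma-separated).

2,4

Row 1 already contains {1, 3}.
Column 2 already contains {1, 3}.
Its 2×2 block (box 1) already contains {1, 3}.
Removing those from 1–4 leaves {2, 4} as the candidates for (1,2).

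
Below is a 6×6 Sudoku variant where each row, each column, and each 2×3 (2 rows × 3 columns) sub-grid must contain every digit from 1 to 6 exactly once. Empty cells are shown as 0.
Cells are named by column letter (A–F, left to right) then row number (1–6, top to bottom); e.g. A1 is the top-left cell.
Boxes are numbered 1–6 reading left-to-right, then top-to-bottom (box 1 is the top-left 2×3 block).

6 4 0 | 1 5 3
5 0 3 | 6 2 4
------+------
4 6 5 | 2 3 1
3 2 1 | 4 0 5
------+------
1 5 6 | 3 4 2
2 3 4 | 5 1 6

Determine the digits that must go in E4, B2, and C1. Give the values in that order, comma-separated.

For E4:
  Row 4 already contains {1, 2, 3, 4, 5}.
  Column E already contains {1, 2, 3, 4, 5}.
  Its 2×3 block (box 4) already contains {1, 2, 3, 4, 5}.
  The only value from 1–6 not eliminated is 6, so E4 = 6.
For B2:
  Row 2 already contains {2, 3, 4, 5, 6}.
  Column B already contains {2, 3, 4, 5, 6}.
  Its 2×3 block (box 1) already contains {3, 4, 5, 6}.
  The only value from 1–6 not eliminated is 1, so B2 = 1.
For C1:
  Row 1 already contains {1, 3, 4, 5, 6}.
  Column C already contains {1, 3, 4, 5, 6}.
  Its 2×3 block (box 1) already contains {3, 4, 5, 6}.
  The only value from 1–6 not eliminated is 2, so C1 = 2.

6,1,2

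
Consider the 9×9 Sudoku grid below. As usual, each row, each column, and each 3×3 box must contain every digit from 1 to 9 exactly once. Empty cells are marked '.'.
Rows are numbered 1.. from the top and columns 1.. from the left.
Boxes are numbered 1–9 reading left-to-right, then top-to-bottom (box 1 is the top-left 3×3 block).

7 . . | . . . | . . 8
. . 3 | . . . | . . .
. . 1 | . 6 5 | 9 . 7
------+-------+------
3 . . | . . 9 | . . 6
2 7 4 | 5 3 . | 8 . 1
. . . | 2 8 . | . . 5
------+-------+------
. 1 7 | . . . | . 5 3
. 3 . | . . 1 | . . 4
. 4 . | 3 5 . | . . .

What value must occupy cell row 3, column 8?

Cell row 3, column 8 itself could take any of {2, 3, 4} by direct elimination.
Consider where 3 can go in row 3.
row 3, column 1 is out (column 1 already has a 3).
row 3, column 2 is out (column 2 already has a 3).
row 3, column 4 is out (column 4 already has a 3).
So the only cell in row 3 that can hold 3 is row 3, column 8.
Therefore row 3, column 8 = 3.

3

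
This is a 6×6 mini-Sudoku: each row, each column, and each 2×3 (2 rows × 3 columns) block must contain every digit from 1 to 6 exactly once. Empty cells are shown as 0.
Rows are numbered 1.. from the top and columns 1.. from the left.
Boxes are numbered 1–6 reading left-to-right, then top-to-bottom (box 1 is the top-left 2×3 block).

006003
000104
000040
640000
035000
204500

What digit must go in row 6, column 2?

Cell row 6, column 2 itself could take any of {1, 6} by direct elimination.
Consider where 6 can go in box 5.
row 5, column 1 is out (column 1 already has a 6).
So the only cell in box 5 that can hold 6 is row 6, column 2.
Therefore row 6, column 2 = 6.

6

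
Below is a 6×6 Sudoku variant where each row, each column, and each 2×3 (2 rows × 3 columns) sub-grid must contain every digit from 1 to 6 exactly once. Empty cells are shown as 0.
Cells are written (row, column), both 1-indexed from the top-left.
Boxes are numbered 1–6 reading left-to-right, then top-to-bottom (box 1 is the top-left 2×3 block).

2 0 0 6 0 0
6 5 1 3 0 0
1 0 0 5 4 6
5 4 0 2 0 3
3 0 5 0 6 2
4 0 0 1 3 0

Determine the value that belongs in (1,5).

5

Cell (1,5) itself could take any of {1, 5} by direct elimination.
Consider where 5 can go in column 5.
(2,5) is out (row 2 already has a 5).
(4,5) is out (row 4 already has a 5).
So the only cell in column 5 that can hold 5 is (1,5).
Therefore (1,5) = 5.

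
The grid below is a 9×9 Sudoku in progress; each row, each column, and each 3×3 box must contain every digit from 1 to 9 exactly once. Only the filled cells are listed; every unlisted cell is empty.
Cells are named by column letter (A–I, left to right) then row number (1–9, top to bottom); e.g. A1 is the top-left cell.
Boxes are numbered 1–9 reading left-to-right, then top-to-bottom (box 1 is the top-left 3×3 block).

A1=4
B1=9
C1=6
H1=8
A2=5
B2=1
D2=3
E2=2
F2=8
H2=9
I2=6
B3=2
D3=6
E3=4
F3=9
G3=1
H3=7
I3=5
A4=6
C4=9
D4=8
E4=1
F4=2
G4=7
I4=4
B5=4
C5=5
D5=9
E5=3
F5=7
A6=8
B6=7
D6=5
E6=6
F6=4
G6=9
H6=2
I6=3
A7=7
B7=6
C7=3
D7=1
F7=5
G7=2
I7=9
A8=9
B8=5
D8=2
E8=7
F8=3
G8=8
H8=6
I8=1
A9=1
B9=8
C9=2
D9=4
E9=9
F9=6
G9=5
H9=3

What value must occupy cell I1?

2

Row 1 already contains {4, 6, 8, 9}.
Column I already contains {1, 3, 4, 5, 6, 9}.
Its 3×3 block (box 3) already contains {1, 5, 6, 7, 8, 9}.
The only value from 1–9 not eliminated is 2, so I1 = 2.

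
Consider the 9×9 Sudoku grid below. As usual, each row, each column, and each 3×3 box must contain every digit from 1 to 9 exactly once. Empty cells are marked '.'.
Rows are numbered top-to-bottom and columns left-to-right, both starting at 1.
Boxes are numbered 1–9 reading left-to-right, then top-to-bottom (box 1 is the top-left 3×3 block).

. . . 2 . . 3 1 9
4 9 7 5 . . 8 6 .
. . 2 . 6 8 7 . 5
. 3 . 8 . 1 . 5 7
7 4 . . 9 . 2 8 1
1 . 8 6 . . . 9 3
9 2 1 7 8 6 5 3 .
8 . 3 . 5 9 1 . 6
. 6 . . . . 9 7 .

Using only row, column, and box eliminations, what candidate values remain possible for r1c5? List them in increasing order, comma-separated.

Row 1 already contains {1, 2, 3, 9}.
Column 5 already contains {5, 6, 8, 9}.
Its 3×3 block (box 2) already contains {2, 5, 6, 8}.
Removing those from 1–9 leaves {4, 7} as the candidates for r1c5.

4,7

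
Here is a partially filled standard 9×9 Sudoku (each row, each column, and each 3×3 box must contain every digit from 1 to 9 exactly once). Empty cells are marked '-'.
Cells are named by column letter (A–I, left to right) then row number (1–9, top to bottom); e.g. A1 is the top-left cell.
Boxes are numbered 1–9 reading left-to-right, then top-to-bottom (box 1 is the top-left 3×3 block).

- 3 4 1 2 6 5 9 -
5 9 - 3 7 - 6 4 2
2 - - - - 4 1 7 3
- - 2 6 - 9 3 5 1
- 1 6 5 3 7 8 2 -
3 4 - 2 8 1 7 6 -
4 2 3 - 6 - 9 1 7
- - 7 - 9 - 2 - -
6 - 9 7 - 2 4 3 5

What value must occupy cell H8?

8

Row 8 already contains {2, 7, 9}.
Column H already contains {1, 2, 3, 4, 5, 6, 7, 9}.
Its 3×3 block (box 9) already contains {1, 2, 3, 4, 5, 7, 9}.
The only value from 1–9 not eliminated is 8, so H8 = 8.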